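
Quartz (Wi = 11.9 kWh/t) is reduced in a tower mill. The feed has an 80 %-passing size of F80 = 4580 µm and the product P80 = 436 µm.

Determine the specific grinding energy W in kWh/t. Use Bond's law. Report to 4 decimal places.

W = 10 Wi (1/√P80 − 1/√F80)  [Bond]
1/√436 = 0.047891;  1/√4580 = 0.014776
W = 10·11.9·(0.047891 − 0.014776) = 3.9407 kWh/t

W = 3.9407 kWh/t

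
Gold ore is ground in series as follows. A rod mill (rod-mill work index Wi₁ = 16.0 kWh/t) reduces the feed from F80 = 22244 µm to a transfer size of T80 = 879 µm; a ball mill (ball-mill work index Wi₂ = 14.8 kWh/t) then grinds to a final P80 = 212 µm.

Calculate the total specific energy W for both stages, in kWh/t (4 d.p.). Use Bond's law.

W = 10 Wi / √P80 − 10 Wi / √F80
Stage 1 (22244→879 µm, Wi₁=16.0): W₁ = 10·16.0·(0.033729 − 0.006705) = 4.3239 kWh/t
Stage 2 (879→212 µm, Wi₂=14.8): W₂ = 10·14.8·(0.068680 − 0.033729) = 5.1728 kWh/t
W = W₁ + W₂ = 4.3239 + 5.1728 = 9.4966 kWh/t

W = 9.4966 kWh/t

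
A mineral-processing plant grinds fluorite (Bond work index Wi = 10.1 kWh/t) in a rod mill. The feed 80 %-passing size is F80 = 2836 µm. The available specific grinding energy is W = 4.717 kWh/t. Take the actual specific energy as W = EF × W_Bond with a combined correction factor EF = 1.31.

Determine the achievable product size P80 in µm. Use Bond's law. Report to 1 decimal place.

P80 = 337.6 µm

Bond:  W = 10 Wi (1/√P − 1/√F)
W_Bond = W / EF = 4.717 / 1.31 = 3.6008 kWh/t
P80^-0.5 = F80^-0.5 + W_Bond/(10 Wi)
  = 3.6008/(10·10.1) + 1/√2836 = 0.035651 + 0.018778 = 0.054429
P80 = (1/0.054429)² = 18.3726² = 337.55 µm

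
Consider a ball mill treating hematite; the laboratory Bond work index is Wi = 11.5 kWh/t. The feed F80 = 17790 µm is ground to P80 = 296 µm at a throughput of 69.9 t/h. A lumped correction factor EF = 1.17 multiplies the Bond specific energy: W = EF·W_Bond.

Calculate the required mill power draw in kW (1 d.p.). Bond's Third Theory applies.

P = 476.1 kW

W_Bond = 10·Wi·(1/√P₈₀ − 1/√F₈₀)
W = 10·11.5·(1/√296 − 1/√17790) = 10·11.5·(0.050626) = 5.8220 kWh/t
With EF = 1.17: W = 5.8220·1.17 = 6.8118 kWh/t
Power = W × throughput = 6.8118 kWh/t × 69.9 t/h = 476.1 kW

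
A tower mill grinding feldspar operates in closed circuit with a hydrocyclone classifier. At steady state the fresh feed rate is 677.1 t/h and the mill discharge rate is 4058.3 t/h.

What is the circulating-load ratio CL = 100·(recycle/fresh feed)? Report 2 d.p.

Discharge = new feed + return, hence
R = M − F = 4058.3 − 677.1 = 3381.2 t/h
CL = 100·R/F = 100·3381.2/677.1 = 499.36 %

CL = 499.36 %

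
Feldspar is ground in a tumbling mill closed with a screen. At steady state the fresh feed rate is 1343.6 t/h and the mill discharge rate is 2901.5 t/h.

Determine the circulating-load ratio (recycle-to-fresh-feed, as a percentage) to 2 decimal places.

CL = 115.95 %

Mill node: discharge = fresh + recycle.
R = M − F = 2901.5 − 1343.6 = 1557.9 t/h
CL = 100·R/F = 100·1557.9/1343.6 = 115.95 %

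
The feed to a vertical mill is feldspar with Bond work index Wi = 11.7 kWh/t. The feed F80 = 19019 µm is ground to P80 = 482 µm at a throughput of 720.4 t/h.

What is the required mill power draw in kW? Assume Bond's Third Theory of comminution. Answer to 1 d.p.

P = 3228.0 kW

Bond:  W = 10 Wi (1/√P − 1/√F)
W = 10·11.7·(1/√482 − 1/√19019) = 10·11.7·(0.038298) = 4.4808 kWh/t
P = W·T = 4.4808·720.4 = 3228.0 kW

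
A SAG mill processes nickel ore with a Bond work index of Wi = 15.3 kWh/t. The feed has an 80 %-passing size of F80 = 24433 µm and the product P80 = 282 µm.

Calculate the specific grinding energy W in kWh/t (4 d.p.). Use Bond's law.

W = 10 Wi (1/√P80 − 1/√F80)  [Bond]
1/√282 = 0.059549;  1/√24433 = 0.006398
W = 10·15.3·(0.059549 − 0.006398) = 8.1322 kWh/t

W = 8.1322 kWh/t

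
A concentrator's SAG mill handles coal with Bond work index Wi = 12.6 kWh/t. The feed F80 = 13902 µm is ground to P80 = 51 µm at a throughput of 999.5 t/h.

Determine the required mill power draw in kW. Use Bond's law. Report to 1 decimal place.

W = 10 Wi (P80^-0.5 − F80^-0.5)
W = 10·12.6·(1/√51 − 1/√13902) = 10·12.6·(0.131547) = 16.5749 kWh/t
Mill draw = 16.5749 × 999.5 = 16566.6 kW

P = 16566.6 kW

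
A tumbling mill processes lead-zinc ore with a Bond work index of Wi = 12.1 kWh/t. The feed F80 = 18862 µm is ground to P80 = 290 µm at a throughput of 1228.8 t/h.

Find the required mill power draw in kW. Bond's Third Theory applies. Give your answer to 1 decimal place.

W = 10 Wi (1/√P80 − 1/√F80)  [Bond]
W = 10·12.1·(1/√290 − 1/√18862) = 10·12.1·(0.051441) = 6.2243 kWh/t
Mill draw = 6.2243 × 1228.8 = 7648.5 kW

P = 7648.5 kW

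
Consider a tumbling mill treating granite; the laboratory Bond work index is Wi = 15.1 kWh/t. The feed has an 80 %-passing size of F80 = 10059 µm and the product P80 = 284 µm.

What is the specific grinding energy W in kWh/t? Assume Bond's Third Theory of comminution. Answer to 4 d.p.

W = 7.4546 kWh/t

W = 10·Wi·(P80^(-½) − F80^(-½))
1/√284 = 0.059339;  1/√10059 = 0.009971
W = 10·15.1·(0.059339 − 0.009971) = 7.4546 kWh/t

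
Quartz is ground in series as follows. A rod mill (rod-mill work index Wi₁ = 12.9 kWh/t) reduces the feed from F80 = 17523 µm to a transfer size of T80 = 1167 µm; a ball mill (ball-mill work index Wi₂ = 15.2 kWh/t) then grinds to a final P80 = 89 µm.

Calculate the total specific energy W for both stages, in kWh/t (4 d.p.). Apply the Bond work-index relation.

Bond: W = 10·Wi·(1/√P80 − 1/√F80)
Stage 1 (17523→1167 µm, Wi₁=12.9): W₁ = 10·12.9·(0.029273 − 0.007554) = 2.8017 kWh/t
Stage 2 (1167→89 µm, Wi₂=15.2): W₂ = 10·15.2·(0.106000 − 0.029273) = 11.6625 kWh/t
W = W₁ + W₂ = 2.8017 + 11.6625 = 14.4642 kWh/t

W = 14.4642 kWh/t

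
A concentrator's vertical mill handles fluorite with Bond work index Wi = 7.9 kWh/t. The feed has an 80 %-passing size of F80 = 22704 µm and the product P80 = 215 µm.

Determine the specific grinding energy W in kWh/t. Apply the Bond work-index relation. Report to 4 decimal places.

Bond: W = 10·Wi·(1/√P80 − 1/√F80)
1/√215 = 0.068199;  1/√22704 = 0.006637
W = 10·7.9·(0.068199 − 0.006637) = 4.8635 kWh/t

W = 4.8635 kWh/t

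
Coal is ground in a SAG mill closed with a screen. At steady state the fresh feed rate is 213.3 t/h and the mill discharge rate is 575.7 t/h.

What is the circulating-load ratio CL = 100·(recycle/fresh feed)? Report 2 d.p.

CL = 169.90 %

Discharge = new feed + return, hence
R = M − F = 575.7 − 213.3 = 362.4 t/h
CL = 100·R/F = 100·362.4/213.3 = 169.90 %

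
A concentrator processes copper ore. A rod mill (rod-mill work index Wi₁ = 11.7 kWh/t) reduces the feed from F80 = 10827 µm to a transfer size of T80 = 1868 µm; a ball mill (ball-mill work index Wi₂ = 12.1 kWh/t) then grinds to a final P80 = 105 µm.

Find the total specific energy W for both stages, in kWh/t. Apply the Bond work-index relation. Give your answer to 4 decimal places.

W_Bond = 10·Wi·(1/√P₈₀ − 1/√F₈₀)
Stage 1 (10827→1868 µm, Wi₁=11.7): W₁ = 10·11.7·(0.023137 − 0.009610) = 1.5826 kWh/t
Stage 2 (1868→105 µm, Wi₂=12.1): W₂ = 10·12.1·(0.097590 − 0.023137) = 9.0088 kWh/t
W = W₁ + W₂ = 1.5826 + 9.0088 = 10.5914 kWh/t

W = 10.5914 kWh/t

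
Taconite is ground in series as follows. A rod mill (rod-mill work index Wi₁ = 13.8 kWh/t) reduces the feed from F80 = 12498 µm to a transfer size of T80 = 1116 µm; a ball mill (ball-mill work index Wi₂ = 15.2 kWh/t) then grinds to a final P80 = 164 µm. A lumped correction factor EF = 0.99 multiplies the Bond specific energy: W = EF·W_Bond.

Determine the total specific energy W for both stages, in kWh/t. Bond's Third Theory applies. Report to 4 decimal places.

W = 10.1136 kWh/t

Bond: W = 10·Wi·(1/√P80 − 1/√F80)
Stage 1 (12498→1116 µm, Wi₁=13.8): W₁ = 10·13.8·(0.029934 − 0.008945) = 2.8965 kWh/t
Stage 2 (1116→164 µm, Wi₂=15.2): W₂ = 10·15.2·(0.078087 − 0.029934) = 7.3192 kWh/t
W = W₁ + W₂ = 2.8965 + 7.3192 = 10.2157 kWh/t
With EF = 0.99: W = 10.2157·0.99 = 10.1136 kWh/t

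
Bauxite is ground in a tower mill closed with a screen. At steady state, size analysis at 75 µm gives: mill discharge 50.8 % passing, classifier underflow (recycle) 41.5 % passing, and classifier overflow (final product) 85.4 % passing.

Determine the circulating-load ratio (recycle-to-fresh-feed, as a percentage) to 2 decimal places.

CL = 372.04 %

Balance %-passing 75 µm (r = R/F):
r = (o − d)/(d − u)
r = (85.4 − 50.8)/(50.8 − 41.5) = 34.6/9.3 = 3.7204
CL = 100·r = 372.04 %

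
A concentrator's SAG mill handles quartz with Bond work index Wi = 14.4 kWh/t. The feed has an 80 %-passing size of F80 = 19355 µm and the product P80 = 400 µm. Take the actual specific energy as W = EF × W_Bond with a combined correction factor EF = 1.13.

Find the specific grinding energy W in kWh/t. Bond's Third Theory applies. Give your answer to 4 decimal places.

W = 6.9664 kWh/t

W = 10 Wi (P80^-0.5 − F80^-0.5)
1/√400 = 0.050000;  1/√19355 = 0.007188
W = 10·14.4·(0.050000 − 0.007188) = 6.1649 kWh/t
W_actual = 1.13 × 6.1649 = 6.9664 kWh/t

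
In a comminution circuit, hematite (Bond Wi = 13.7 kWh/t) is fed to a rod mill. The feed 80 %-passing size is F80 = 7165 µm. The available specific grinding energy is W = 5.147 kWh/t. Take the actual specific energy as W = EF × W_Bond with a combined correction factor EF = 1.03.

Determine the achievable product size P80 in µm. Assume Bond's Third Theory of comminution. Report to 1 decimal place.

P80 = 428.8 µm

W = 10·Wi·[P80^(−½) − F80^(−½)]
W_Bond = W / EF = 5.147 / 1.03 = 4.9971 kWh/t
1/√P80 = 1/√F80 + W_Bond/(10·Wi)
  = 4.9971/(10·13.7) + 1/√7165 = 0.036475 + 0.011814 = 0.048289
P80 = (1/0.048289)² = 20.7087² = 428.85 µm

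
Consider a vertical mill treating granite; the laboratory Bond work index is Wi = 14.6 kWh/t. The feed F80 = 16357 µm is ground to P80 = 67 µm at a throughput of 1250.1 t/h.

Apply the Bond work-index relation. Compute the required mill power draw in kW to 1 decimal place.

W = 10 Wi / √P80 − 10 Wi / √F80
W = 10·14.6·(1/√67 − 1/√16357) = 10·14.6·(0.114350) = 16.6952 kWh/t
P = W·T = 16.6952·1250.1 = 20870.6 kW

P = 20870.6 kW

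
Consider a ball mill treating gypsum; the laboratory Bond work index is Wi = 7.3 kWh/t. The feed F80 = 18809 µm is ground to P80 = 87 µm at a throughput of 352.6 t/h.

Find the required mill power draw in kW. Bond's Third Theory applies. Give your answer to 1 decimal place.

W = 10 Wi (1/√P80 − 1/√F80)  [Bond]
W = 10·7.3·(1/√87 − 1/√18809) = 10·7.3·(0.099920) = 7.2941 kWh/t
Power = W × throughput = 7.2941 kWh/t × 352.6 t/h = 2571.9 kW

P = 2571.9 kW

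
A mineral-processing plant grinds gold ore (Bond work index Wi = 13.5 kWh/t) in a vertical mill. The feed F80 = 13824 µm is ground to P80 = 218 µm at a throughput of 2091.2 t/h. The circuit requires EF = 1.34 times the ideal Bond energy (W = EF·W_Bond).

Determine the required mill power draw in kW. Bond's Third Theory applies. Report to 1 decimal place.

W_Bond = 10·Wi·(1/√P₈₀ − 1/√F₈₀)
W = 10·13.5·(1/√218 − 1/√13824) = 10·13.5·(0.059223) = 7.9952 kWh/t
With EF = 1.34: W = 7.9952·1.34 = 10.7135 kWh/t
P = W·T = 10.7135·2091.2 = 22404.1 kW

P = 22404.1 kW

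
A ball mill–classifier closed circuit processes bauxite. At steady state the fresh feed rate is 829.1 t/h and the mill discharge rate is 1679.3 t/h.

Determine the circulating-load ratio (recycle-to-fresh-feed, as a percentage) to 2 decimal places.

CL = 102.54 %

Discharge = new feed + return, hence
R = M − F = 1679.3 − 829.1 = 850.2 t/h
CL = 100·R/F = 100·850.2/829.1 = 102.54 %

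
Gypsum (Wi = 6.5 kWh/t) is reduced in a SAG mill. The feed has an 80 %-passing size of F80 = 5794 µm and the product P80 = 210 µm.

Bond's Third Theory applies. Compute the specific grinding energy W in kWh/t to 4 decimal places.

W = 3.6315 kWh/t

W_Bond = 10·Wi·(1/√P₈₀ − 1/√F₈₀)
1/√210 = 0.069007;  1/√5794 = 0.013137
W = 10·6.5·(0.069007 − 0.013137) = 3.6315 kWh/t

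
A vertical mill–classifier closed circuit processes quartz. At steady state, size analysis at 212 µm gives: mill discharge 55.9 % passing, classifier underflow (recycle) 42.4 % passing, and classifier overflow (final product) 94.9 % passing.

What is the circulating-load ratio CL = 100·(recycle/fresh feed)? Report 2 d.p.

Let r = R/F. Size balance at 212 µm:
(1+r)d = ru + o → r = (o−d)/(d−u)
r = (94.9 − 55.9)/(55.9 − 42.4) = 39.0/13.5 = 2.8889
CL = 100·r = 288.89 %

CL = 288.89 %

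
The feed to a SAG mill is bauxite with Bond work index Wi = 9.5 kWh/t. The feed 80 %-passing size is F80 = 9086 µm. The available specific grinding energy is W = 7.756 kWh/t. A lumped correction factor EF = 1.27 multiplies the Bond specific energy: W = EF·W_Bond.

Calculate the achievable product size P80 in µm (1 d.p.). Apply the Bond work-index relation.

W = 10 Wi / √P80 − 10 Wi / √F80
W_Bond = W / EF = 7.756 / 1.27 = 6.1071 kWh/t
P80^-0.5 = F80^-0.5 + W_Bond/(10 Wi)
  = 6.1071/(10·9.5) + 1/√9086 = 0.064285 + 0.010491 = 0.074776
P80 = (1/0.074776)² = 13.3733² = 178.84 µm

P80 = 178.8 µm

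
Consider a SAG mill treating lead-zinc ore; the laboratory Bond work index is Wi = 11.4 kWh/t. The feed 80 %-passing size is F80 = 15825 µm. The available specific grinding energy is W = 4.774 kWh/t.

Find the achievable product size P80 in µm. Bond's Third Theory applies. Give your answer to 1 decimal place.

P80 = 402.8 µm

Bond: W = 10·Wi·(1/√P80 − 1/√F80)
P80^(−½) = W/(10 Wi) + F80^(−½)
  = 4.7740/(10·11.4) + 1/√15825 = 0.041877 + 0.007949 = 0.049826
P80 = (1/0.049826)² = 20.0696² = 402.79 µm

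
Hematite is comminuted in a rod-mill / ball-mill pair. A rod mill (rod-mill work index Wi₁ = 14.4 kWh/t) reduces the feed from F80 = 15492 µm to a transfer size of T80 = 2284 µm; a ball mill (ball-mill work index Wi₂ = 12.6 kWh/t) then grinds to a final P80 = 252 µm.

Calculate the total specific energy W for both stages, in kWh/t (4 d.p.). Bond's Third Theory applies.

W = 10 Wi / √P80 − 10 Wi / √F80
Stage 1 (15492→2284 µm, Wi₁=14.4): W₁ = 10·14.4·(0.020924 − 0.008034) = 1.8562 kWh/t
Stage 2 (2284→252 µm, Wi₂=12.6): W₂ = 10·12.6·(0.062994 − 0.020924) = 5.3008 kWh/t
W = W₁ + W₂ = 1.8562 + 5.3008 = 7.1570 kWh/t

W = 7.1570 kWh/t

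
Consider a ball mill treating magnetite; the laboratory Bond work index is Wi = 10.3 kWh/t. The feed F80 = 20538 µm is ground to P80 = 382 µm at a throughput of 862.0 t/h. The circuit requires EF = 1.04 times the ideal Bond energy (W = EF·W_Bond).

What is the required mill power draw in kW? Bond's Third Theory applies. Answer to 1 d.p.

W = 10 Wi (1/√P80 − 1/√F80)  [Bond]
W = 10·10.3·(1/√382 − 1/√20538) = 10·10.3·(0.044187) = 4.5512 kWh/t
W_actual = 1.04 × 4.5512 = 4.7333 kWh/t
P_mill = W·ṁ = 4.7333·862.0 = 4080.1 kW

P = 4080.1 kW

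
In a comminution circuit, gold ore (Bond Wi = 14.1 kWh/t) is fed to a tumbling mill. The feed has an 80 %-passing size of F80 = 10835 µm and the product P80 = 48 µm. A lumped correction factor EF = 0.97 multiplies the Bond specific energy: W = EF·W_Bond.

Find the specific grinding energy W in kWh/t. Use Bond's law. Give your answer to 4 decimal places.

W = 18.4271 kWh/t

W = 10 Wi / √P80 − 10 Wi / √F80
1/√48 = 0.144338;  1/√10835 = 0.009607
W = 10·14.1·(0.144338 − 0.009607) = 18.9970 kWh/t
Apply correction: 18.9970 × 0.97 = 18.4271 kWh/t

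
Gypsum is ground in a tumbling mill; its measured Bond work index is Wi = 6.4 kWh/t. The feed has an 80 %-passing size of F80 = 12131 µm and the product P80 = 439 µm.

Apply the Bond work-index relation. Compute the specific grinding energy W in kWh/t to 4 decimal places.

W = 10 Wi (P80^-0.5 − F80^-0.5)
1/√439 = 0.047727;  1/√12131 = 0.009079
W = 10·6.4·(0.047727 − 0.009079) = 2.4735 kWh/t

W = 2.4735 kWh/t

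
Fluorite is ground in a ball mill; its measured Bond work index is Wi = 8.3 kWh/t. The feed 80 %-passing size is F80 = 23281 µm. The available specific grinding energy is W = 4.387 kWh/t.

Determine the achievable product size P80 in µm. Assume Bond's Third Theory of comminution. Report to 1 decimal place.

Bond:  W = 10 Wi (1/√P − 1/√F)
⇒ 1/√P80 = W/(10 Wi) + 1/√F80
  = 4.3870/(10·8.3) + 1/√23281 = 0.052855 + 0.006554 = 0.059409
P80 = (1/0.059409)² = 16.8324² = 283.33 µm

P80 = 283.3 µm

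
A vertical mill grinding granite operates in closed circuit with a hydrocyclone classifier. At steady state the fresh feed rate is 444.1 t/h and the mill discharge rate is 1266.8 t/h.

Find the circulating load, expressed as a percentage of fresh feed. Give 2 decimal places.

Mill node: discharge = fresh + recycle.
R = M − F = 1266.8 − 444.1 = 822.7 t/h
CL = 100·R/F = 100·822.7/444.1 = 185.25 %

CL = 185.25 %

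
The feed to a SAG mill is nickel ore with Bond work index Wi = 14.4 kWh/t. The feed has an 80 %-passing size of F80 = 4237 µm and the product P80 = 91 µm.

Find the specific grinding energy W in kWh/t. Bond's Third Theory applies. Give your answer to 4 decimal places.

W_Bond = 10·Wi·(1/√P₈₀ − 1/√F₈₀)
1/√91 = 0.104828;  1/√4237 = 0.015363
W = 10·14.4·(0.104828 − 0.015363) = 12.8831 kWh/t

W = 12.8831 kWh/t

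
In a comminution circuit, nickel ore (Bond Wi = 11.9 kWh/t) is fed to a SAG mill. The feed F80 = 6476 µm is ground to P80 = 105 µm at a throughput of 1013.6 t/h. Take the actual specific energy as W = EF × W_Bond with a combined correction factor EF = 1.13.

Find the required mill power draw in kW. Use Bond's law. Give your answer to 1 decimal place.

W = 10·Wi·(P80^(-½) − F80^(-½))
W = 10·11.9·(1/√105 − 1/√6476) = 10·11.9·(0.085164) = 10.1345 kWh/t
Corrected W = EF·W_Bond = 1.13·10.1345 = 11.4519 kWh/t
Mill draw = 11.4519 × 1013.6 = 11607.7 kW

P = 11607.7 kW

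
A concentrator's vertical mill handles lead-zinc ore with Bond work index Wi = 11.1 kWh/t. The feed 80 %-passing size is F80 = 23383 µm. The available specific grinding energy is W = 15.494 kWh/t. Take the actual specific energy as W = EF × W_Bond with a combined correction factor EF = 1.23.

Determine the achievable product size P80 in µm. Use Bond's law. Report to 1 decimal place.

P80 = 69.4 µm

Bond: W = 10·Wi·(1/√P80 − 1/√F80)
W_Bond = W / EF = 15.494 / 1.23 = 12.5967 kWh/t
P80^-0.5 = F80^-0.5 + W_Bond/(10 Wi)
  = 12.5967/(10·11.1) + 1/√23383 = 0.113484 + 0.006540 = 0.120024
P80 = (1/0.120024)² = 8.3317² = 69.42 µm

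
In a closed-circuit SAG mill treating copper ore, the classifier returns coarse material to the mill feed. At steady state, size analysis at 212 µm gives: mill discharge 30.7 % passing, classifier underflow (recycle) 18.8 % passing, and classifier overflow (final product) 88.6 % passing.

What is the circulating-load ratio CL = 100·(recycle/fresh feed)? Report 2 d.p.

CL = 486.55 %

Let r = R/F. Size balance at 212 µm:
(1+r)·d = r·u + o ⇒ r = (o−d)/(d−u)
r = (88.6 − 30.7)/(30.7 − 18.8) = 57.9/11.9 = 4.8655
CL = 100·r = 486.55 %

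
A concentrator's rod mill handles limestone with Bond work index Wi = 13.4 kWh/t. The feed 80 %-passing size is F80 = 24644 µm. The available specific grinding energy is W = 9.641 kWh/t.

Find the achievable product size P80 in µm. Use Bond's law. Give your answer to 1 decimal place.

P80 = 163.0 µm

W_Bond = 10·Wi·(1/√P₈₀ − 1/√F₈₀)
⇒ 1/√P80 = W/(10 Wi) + 1/√F80
  = 9.6410/(10·13.4) + 1/√24644 = 0.071948 + 0.006370 = 0.078318
P80 = (1/0.078318)² = 12.7685² = 163.03 µm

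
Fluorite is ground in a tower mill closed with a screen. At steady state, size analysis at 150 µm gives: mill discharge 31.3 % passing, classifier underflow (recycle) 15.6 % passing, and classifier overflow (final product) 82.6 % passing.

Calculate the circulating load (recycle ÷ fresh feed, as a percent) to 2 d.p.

Mass balance on the −150 µm fraction:
(1+r)·d = r·u + o ⇒ r = (o−d)/(d−u)
r = (82.6 − 31.3)/(31.3 − 15.6) = 51.3/15.7 = 3.2675
CL = 100·r = 326.75 %

CL = 326.75 %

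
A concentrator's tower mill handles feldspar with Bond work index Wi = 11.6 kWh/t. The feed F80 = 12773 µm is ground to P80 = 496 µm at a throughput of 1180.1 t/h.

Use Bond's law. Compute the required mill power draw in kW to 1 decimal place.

P = 4935.4 kW

Bond:  W = 10 Wi (1/√P − 1/√F)
W = 10·11.6·(1/√496 − 1/√12773) = 10·11.6·(0.036053) = 4.1822 kWh/t
P = W·T = 4.1822·1180.1 = 4935.4 kW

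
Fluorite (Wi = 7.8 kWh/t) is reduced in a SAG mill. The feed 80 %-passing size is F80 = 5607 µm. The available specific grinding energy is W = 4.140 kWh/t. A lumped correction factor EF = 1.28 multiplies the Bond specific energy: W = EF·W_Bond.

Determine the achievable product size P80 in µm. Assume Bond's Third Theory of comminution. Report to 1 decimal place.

P80 = 332.7 µm

W = 10·Wi·[P80^(−½) − F80^(−½)]
W_Bond = W / EF = 4.140 / 1.28 = 3.2344 kWh/t
⇒ 1/√P80 = W_Bond/(10 Wi) + 1/√F80
  = 3.2344/(10·7.8) + 1/√5607 = 0.041466 + 0.013355 = 0.054821
P80 = (1/0.054821)² = 18.2412² = 332.74 µm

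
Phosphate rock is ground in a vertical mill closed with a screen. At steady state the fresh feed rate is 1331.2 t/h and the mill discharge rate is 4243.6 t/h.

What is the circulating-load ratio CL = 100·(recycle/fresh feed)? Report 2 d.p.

CL = 218.78 %

Mill node: discharge = fresh + recycle.
R = M − F = 4243.6 − 1331.2 = 2912.4 t/h
CL = 100·R/F = 100·2912.4/1331.2 = 218.78 %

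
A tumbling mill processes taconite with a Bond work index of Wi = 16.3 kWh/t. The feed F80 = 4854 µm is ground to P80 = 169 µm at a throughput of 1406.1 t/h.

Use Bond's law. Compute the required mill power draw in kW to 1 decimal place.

Bond:  W = 10 Wi (1/√P − 1/√F)
W = 10·16.3·(1/√169 − 1/√4854) = 10·16.3·(0.062570) = 10.1989 kWh/t
P = W·T = 10.1989·1406.1 = 14340.6 kW

P = 14340.6 kW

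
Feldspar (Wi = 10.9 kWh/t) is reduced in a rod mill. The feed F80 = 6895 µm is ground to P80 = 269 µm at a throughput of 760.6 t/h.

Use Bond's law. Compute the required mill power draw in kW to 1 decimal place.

P = 4056.4 kW

W = 10·Wi·(P80^(-½) − F80^(-½))
W = 10·10.9·(1/√269 − 1/√6895) = 10·10.9·(0.048928) = 5.3332 kWh/t
Mill draw = 5.3332 × 760.6 = 4056.4 kW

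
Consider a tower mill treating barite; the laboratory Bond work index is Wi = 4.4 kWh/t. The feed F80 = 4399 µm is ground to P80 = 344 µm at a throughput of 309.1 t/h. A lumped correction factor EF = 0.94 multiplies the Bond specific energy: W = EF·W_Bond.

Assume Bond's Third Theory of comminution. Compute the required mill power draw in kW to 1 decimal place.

Bond:  W = 10 Wi (1/√P − 1/√F)
W = 10·4.4·(1/√344 − 1/√4399) = 10·4.4·(0.038839) = 1.7089 kWh/t
Corrected W = EF·W_Bond = 0.94·1.7089 = 1.6064 kWh/t
Mill draw = 1.6064 × 309.1 = 496.5 kW

P = 496.5 kW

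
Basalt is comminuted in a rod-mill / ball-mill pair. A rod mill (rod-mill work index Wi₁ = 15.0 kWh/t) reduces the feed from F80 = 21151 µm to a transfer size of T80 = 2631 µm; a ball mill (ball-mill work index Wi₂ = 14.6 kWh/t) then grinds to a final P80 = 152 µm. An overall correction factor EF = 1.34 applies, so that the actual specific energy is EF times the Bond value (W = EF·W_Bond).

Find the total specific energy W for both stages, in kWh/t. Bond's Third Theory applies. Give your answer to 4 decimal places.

W = 14.5909 kWh/t

W = 10·Wi·[P80^(−½) − F80^(−½)]
Stage 1 (21151→2631 µm, Wi₁=15.0): W₁ = 10·15.0·(0.019496 − 0.006876) = 1.8930 kWh/t
Stage 2 (2631→152 µm, Wi₂=14.6): W₂ = 10·14.6·(0.081111 − 0.019496) = 8.9958 kWh/t
W = W₁ + W₂ = 1.8930 + 8.9958 = 10.8887 kWh/t
Apply correction: 10.8887 × 1.34 = 14.5909 kWh/t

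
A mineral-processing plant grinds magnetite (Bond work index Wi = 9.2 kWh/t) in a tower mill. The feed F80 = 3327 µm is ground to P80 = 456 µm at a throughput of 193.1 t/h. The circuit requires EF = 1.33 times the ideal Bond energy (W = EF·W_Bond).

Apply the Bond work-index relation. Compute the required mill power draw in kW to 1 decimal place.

W_Bond = 10·Wi·(1/√P₈₀ − 1/√F₈₀)
W = 10·9.2·(1/√456 − 1/√3327) = 10·9.2·(0.029492) = 2.7133 kWh/t
With EF = 1.33: W = 2.7133·1.33 = 3.6087 kWh/t
Power = W × throughput = 3.6087 kWh/t × 193.1 t/h = 696.8 kW

P = 696.8 kW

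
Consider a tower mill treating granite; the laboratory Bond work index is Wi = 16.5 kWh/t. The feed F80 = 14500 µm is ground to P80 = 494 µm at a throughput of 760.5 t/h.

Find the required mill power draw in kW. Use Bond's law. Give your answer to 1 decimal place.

Bond: W = 10·Wi·(1/√P80 − 1/√F80)
W = 10·16.5·(1/√494 − 1/√14500) = 10·16.5·(0.036688) = 6.0535 kWh/t
Power = W × throughput = 6.0535 kWh/t × 760.5 t/h = 4603.6 kW

P = 4603.6 kW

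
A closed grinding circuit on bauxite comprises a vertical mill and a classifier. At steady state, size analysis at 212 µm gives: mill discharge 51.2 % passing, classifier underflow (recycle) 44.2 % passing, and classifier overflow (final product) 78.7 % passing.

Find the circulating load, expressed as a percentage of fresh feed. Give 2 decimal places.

CL = 392.86 %

Balance %-passing 212 µm (r = R/F):
r = (o − d)/(d − u)
r = (78.7 − 51.2)/(51.2 − 44.2) = 27.5/7.0 = 3.9286
CL = 100·r = 392.86 %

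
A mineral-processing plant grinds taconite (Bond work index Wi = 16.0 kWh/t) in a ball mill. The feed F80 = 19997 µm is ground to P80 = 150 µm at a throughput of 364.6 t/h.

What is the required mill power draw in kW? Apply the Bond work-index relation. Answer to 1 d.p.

W = 10 Wi (1/√P80 − 1/√F80)  [Bond]
W = 10·16.0·(1/√150 − 1/√19997) = 10·16.0·(0.074578) = 11.9325 kWh/t
Power = W × throughput = 11.9325 kWh/t × 364.6 t/h = 4350.6 kW

P = 4350.6 kW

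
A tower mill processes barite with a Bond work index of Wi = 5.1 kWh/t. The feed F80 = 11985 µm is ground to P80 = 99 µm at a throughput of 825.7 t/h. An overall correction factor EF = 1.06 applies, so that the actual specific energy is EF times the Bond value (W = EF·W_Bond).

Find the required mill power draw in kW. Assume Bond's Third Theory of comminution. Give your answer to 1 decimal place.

W = 10·Wi·[P80^(−½) − F80^(−½)]
W = 10·5.1·(1/√99 − 1/√11985) = 10·5.1·(0.091369) = 4.6598 kWh/t
Corrected W = EF·W_Bond = 1.06·4.6598 = 4.9394 kWh/t
P_mill = W·ṁ = 4.9394·825.7 = 4078.5 kW

P = 4078.5 kW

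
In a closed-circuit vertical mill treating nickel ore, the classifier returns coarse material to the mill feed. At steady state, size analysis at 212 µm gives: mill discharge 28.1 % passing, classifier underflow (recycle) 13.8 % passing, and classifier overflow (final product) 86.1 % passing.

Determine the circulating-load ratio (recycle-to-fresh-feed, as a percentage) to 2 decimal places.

CL = 405.59 %

Two-product formula at 212 µm:
Fd + Rd = Ru + Fo ⇒ R/F = (o−d)/(d−u)
r = (86.1 − 28.1)/(28.1 − 13.8) = 58.0/14.3 = 4.0559
CL = 100·r = 405.59 %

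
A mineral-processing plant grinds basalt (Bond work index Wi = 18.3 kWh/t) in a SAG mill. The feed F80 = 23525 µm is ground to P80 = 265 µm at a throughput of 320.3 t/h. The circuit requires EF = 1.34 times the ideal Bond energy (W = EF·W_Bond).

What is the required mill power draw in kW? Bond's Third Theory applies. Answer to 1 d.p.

W = 10 Wi (P80^-0.5 − F80^-0.5)
W = 10·18.3·(1/√265 − 1/√23525) = 10·18.3·(0.054910) = 10.0485 kWh/t
Corrected W = EF·W_Bond = 1.34·10.0485 = 13.4650 kWh/t
P_mill = W·ṁ = 13.4650·320.3 = 4312.8 kW

P = 4312.8 kW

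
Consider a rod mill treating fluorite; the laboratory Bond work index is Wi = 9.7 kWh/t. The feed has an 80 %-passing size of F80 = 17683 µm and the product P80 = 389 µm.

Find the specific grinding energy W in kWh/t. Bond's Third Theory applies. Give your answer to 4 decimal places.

W = 4.1886 kWh/t

W = 10 Wi (1/√P80 − 1/√F80)  [Bond]
1/√389 = 0.050702;  1/√17683 = 0.007520
W = 10·9.7·(0.050702 − 0.007520) = 4.1886 kWh/t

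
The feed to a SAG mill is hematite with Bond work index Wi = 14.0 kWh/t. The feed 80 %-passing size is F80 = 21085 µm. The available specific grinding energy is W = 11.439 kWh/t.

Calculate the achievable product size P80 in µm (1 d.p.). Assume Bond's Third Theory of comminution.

P80 = 127.4 µm

W = 10·Wi·(P80^(-½) − F80^(-½))
⇒ 1/√P80 = W/(10 Wi) + 1/√F80
  = 11.4390/(10·14.0) + 1/√21085 = 0.081707 + 0.006887 = 0.088594
P80 = (1/0.088594)² = 11.2875² = 127.41 µm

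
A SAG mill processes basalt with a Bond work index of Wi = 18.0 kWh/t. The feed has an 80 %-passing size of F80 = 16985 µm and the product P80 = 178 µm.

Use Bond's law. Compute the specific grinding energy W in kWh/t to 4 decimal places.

W = 12.1104 kWh/t

W = 10 Wi (P80^-0.5 − F80^-0.5)
1/√178 = 0.074953;  1/√16985 = 0.007673
W = 10·18.0·(0.074953 − 0.007673) = 12.1104 kWh/t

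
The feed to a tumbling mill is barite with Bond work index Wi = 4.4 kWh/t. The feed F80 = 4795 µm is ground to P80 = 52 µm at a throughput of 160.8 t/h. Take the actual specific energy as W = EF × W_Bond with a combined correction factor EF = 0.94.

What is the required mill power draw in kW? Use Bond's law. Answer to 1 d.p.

W = 10 Wi (1/√P80 − 1/√F80)  [Bond]
W = 10·4.4·(1/√52 − 1/√4795) = 10·4.4·(0.124234) = 5.4663 kWh/t
With EF = 0.94: W = 5.4663·0.94 = 5.1383 kWh/t
P_mill = W·ṁ = 5.1383·160.8 = 826.2 kW

P = 826.2 kW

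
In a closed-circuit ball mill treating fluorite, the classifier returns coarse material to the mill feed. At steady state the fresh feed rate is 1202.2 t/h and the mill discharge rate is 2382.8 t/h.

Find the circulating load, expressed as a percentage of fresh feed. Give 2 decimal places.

Steady state: M = F + R.
R = M − F = 2382.8 − 1202.2 = 1180.6 t/h
CL = 100·R/F = 100·1180.6/1202.2 = 98.20 %

CL = 98.20 %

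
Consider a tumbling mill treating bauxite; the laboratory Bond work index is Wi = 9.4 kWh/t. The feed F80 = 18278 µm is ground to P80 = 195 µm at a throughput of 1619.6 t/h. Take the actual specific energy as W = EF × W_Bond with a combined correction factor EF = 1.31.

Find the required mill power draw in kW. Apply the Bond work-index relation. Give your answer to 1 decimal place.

P = 12806.8 kW

W = 10 Wi (1/√P80 − 1/√F80)  [Bond]
W = 10·9.4·(1/√195 − 1/√18278) = 10·9.4·(0.064215) = 6.0362 kWh/t
With EF = 1.31: W = 6.0362·1.31 = 7.9074 kWh/t
P = W·T = 7.9074·1619.6 = 12806.8 kW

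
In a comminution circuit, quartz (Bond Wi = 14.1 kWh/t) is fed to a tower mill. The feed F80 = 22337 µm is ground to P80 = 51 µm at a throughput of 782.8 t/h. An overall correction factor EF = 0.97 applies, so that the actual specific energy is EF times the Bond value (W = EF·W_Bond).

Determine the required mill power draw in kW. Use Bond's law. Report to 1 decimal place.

P = 14275.5 kW

W = 10 Wi / √P80 − 10 Wi / √F80
W = 10·14.1·(1/√51 − 1/√22337) = 10·14.1·(0.133337) = 18.8005 kWh/t
W_actual = 0.97 × 18.8005 = 18.2365 kWh/t
Mill draw = 18.2365 × 782.8 = 14275.5 kW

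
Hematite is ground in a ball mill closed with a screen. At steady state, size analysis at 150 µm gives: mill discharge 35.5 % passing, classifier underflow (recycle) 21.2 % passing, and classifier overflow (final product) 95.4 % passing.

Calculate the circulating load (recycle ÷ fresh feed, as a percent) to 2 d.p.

CL = 418.88 %

Let r = R/F. Size balance at 150 µm:
r = (o − d)/(d − u)
r = (95.4 − 35.5)/(35.5 − 21.2) = 59.9/14.3 = 4.1888
CL = 100·r = 418.88 %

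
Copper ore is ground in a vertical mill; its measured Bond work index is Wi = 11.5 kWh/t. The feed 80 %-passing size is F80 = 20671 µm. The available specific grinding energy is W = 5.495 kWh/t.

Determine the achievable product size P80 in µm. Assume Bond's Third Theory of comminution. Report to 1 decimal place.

W = 10·Wi·[P80^(−½) − F80^(−½)]
P80^-0.5 = F80^-0.5 + W/(10 Wi)
  = 5.4950/(10·11.5) + 1/√20671 = 0.047783 + 0.006955 = 0.054738
P80 = (1/0.054738)² = 18.2689² = 333.75 µm

P80 = 333.8 µm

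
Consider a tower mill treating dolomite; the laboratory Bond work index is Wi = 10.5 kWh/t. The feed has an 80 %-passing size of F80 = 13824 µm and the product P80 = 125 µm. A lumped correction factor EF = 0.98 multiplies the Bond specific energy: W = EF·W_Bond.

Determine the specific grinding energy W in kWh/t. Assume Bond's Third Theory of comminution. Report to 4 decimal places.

W = 10 Wi / √P80 − 10 Wi / √F80
1/√125 = 0.089443;  1/√13824 = 0.008505
W = 10·10.5·(0.089443 − 0.008505) = 8.4984 kWh/t
Corrected W = EF·W_Bond = 0.98·8.4984 = 8.3285 kWh/t

W = 8.3285 kWh/t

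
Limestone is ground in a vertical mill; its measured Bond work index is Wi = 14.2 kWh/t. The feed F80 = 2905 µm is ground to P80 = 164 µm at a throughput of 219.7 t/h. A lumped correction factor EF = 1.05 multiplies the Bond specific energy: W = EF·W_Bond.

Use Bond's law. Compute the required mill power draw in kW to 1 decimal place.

W = 10·Wi·[P80^(−½) − F80^(−½)]
W = 10·14.2·(1/√164 − 1/√2905) = 10·14.2·(0.059533) = 8.4537 kWh/t
W_actual = 1.05 × 8.4537 = 8.8764 kWh/t
P_mill = W·ṁ = 8.8764·219.7 = 1950.1 kW

P = 1950.1 kW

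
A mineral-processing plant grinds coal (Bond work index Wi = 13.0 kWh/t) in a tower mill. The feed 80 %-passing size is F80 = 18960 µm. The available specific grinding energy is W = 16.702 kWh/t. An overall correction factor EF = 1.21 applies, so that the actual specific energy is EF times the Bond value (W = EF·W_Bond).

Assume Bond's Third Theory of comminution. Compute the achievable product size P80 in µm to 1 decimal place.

P80 = 77.7 µm

W = 10 Wi (1/√P80 − 1/√F80)  [Bond]
W_Bond = W / EF = 16.702 / 1.21 = 13.8033 kWh/t
⇒ 1/√P80 = W_Bond/(10 Wi) + 1/√F80
  = 13.8033/(10·13.0) + 1/√18960 = 0.106179 + 0.007262 = 0.113442
P80 = (1/0.113442)² = 8.8151² = 77.71 µm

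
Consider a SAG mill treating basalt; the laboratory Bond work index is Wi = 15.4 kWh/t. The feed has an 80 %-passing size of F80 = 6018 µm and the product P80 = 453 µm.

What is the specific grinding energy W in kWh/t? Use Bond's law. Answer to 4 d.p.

W = 5.2504 kWh/t

W = 10 Wi / √P80 − 10 Wi / √F80
1/√453 = 0.046984;  1/√6018 = 0.012891
W = 10·15.4·(0.046984 − 0.012891) = 5.2504 kWh/t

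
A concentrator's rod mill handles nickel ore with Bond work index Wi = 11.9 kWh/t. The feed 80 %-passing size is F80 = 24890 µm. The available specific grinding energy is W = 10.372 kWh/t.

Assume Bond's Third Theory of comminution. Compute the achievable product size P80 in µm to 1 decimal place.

P80 = 114.4 µm

W = 10 Wi (1/√P80 − 1/√F80)  [Bond]
P80^(−½) = W/(10 Wi) + F80^(−½)
  = 10.3720/(10·11.9) + 1/√24890 = 0.087160 + 0.006339 = 0.093498
P80 = (1/0.093498)² = 10.6954² = 114.39 µm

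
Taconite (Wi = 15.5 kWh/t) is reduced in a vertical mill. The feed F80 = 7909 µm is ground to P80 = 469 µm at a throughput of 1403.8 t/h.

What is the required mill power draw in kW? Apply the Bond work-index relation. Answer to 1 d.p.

Bond: W = 10·Wi·(1/√P80 − 1/√F80)
W = 10·15.5·(1/√469 − 1/√7909) = 10·15.5·(0.034931) = 5.4143 kWh/t
Mill draw = 5.4143 × 1403.8 = 7600.7 kW

P = 7600.7 kW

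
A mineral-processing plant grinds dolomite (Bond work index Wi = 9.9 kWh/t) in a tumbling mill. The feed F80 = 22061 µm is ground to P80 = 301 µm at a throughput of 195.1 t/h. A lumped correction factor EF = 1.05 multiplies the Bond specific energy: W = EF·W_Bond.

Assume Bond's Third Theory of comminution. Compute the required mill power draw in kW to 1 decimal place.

Bond: W = 10·Wi·(1/√P80 − 1/√F80)
W = 10·9.9·(1/√301 − 1/√22061) = 10·9.9·(0.050906) = 5.0397 kWh/t
Apply correction: 5.0397 × 1.05 = 5.2917 kWh/t
Power = W × throughput = 5.2917 kWh/t × 195.1 t/h = 1032.4 kW

P = 1032.4 kW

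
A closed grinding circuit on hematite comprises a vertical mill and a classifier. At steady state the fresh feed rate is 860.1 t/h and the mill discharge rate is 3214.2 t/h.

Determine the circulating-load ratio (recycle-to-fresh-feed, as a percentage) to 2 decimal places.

Steady state: M = F + R.
R = M − F = 3214.2 − 860.1 = 2354.1 t/h
CL = 100·R/F = 100·2354.1/860.1 = 273.70 %

CL = 273.70 %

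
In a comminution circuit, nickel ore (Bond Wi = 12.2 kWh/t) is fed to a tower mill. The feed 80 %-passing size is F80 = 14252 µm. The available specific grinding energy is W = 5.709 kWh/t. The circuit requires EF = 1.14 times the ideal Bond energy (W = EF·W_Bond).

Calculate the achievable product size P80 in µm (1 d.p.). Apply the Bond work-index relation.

P80 = 409.4 µm

W = 10 Wi (P80^-0.5 − F80^-0.5)
W_Bond = W / EF = 5.709 / 1.14 = 5.0079 kWh/t
P80^-0.5 = F80^-0.5 + W_Bond/(10 Wi)
  = 5.0079/(10·12.2) + 1/√14252 = 0.041048 + 0.008376 = 0.049425
P80 = (1/0.049425)² = 20.2328² = 409.36 µm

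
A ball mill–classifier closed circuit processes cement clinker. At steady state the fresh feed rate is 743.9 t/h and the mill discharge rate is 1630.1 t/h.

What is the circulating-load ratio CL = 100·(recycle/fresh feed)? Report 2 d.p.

CL = 119.13 %

Discharge = new feed + return, hence
R = M − F = 1630.1 − 743.9 = 886.2 t/h
CL = 100·R/F = 100·886.2/743.9 = 119.13 %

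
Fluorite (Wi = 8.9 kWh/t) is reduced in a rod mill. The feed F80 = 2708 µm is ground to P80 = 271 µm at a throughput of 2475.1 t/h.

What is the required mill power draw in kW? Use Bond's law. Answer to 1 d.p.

P = 9148.2 kW

Bond: W = 10·Wi·(1/√P80 − 1/√F80)
W = 10·8.9·(1/√271 − 1/√2708) = 10·8.9·(0.041529) = 3.6961 kWh/t
Power = W × throughput = 3.6961 kWh/t × 2475.1 t/h = 9148.2 kW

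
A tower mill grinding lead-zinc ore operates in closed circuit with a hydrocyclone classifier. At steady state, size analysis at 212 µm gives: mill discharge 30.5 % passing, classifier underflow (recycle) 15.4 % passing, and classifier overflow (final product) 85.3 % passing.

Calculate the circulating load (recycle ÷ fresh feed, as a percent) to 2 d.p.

Mass balance on the −212 µm fraction:
d + r·d = r·u + o → r(d−u) = o−d
r = (85.3 − 30.5)/(30.5 − 15.4) = 54.8/15.1 = 3.6291
CL = 100·r = 362.91 %

CL = 362.91 %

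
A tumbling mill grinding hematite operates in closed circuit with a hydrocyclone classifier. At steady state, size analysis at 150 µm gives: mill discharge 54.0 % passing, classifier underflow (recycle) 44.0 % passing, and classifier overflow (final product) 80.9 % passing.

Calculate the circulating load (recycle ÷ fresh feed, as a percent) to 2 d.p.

Two-product formula at 150 µm:
d + r·d = r·u + o → r(d−u) = o−d
r = (80.9 − 54.0)/(54.0 − 44.0) = 26.9/10.0 = 2.6900
CL = 100·r = 269.00 %

CL = 269.00 %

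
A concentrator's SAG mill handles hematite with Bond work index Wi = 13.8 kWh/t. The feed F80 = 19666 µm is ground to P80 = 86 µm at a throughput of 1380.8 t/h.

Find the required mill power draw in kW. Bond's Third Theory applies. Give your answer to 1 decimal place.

P = 19188.8 kW

W = 10·Wi·(P80^(-½) − F80^(-½))
W = 10·13.8·(1/√86 − 1/√19666) = 10·13.8·(0.100702) = 13.8969 kWh/t
Mill draw = 13.8969 × 1380.8 = 19188.8 kW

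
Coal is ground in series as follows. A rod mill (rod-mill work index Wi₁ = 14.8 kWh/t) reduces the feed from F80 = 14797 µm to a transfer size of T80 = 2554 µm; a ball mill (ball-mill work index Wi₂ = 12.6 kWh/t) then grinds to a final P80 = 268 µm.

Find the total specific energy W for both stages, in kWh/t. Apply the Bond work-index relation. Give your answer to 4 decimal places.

Bond: W = 10·Wi·(1/√P80 − 1/√F80)
Stage 1 (14797→2554 µm, Wi₁=14.8): W₁ = 10·14.8·(0.019787 − 0.008221) = 1.7119 kWh/t
Stage 2 (2554→268 µm, Wi₂=12.6): W₂ = 10·12.6·(0.061085 − 0.019787) = 5.2035 kWh/t
W = W₁ + W₂ = 1.7119 + 5.2035 = 6.9153 kWh/t

W = 6.9153 kWh/t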